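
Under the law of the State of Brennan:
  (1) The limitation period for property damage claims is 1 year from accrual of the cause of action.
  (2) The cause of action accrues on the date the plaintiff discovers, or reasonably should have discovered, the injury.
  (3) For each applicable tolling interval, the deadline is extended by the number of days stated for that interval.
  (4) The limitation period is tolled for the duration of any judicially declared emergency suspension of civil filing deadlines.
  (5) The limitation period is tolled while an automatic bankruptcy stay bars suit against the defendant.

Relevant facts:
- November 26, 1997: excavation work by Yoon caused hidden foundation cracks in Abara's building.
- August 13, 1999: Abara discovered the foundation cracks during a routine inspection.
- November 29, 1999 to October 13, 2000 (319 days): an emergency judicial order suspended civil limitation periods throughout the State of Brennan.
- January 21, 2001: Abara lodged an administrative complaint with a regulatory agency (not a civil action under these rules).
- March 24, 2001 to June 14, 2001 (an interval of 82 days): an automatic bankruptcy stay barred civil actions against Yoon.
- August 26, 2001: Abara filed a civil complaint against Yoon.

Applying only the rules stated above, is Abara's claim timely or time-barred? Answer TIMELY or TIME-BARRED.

Accrual is tied to discovery, so the period began on August 13, 1999 rather than on November 26, 1997 when the act occurred.
1 year from August 13, 1999 is August 13, 2000.
Because the emergency suspension of filing deadlines ran from November 29, 1999 to October 13, 2000, the deadline is extended by 319 days to June 28, 2001.
Because the automatic bankruptcy stay ran from March 24, 2001 to June 14, 2001, the deadline is extended by 82 days to September 18, 2001.
The other events in the timeline have no effect on the limitation period under the stated rules.
Abara filed on August 26, 2001, before the September 18, 2001 deadline, so the action is timely.

TIMELY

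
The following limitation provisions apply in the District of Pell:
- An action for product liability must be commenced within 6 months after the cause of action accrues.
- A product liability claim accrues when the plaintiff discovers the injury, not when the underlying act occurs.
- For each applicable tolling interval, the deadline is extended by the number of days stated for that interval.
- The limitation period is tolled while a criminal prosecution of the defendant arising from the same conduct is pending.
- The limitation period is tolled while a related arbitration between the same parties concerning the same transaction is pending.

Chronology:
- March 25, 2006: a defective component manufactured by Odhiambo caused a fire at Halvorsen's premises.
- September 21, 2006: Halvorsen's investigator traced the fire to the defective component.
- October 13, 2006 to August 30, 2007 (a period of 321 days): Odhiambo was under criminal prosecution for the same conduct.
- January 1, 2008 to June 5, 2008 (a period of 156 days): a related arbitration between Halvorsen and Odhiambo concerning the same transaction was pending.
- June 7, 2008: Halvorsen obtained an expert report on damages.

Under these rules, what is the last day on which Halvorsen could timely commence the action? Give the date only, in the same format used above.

July 10, 2008

Accrual is tied to discovery, so the period began on September 21, 2006 rather than on March 25, 2006 when the act occurred.
6 months from September 21, 2006 is March 21, 2007.
The pending criminal prosecution from October 13, 2006 to August 30, 2007 tolled the period for 321 days, extending the deadline to February 5, 2008.
Because the pending related arbitration ran from January 1, 2008 to June 5, 2008, the deadline is extended by 156 days to July 10, 2008.
None of the other events listed affects the running of the period under the stated rules.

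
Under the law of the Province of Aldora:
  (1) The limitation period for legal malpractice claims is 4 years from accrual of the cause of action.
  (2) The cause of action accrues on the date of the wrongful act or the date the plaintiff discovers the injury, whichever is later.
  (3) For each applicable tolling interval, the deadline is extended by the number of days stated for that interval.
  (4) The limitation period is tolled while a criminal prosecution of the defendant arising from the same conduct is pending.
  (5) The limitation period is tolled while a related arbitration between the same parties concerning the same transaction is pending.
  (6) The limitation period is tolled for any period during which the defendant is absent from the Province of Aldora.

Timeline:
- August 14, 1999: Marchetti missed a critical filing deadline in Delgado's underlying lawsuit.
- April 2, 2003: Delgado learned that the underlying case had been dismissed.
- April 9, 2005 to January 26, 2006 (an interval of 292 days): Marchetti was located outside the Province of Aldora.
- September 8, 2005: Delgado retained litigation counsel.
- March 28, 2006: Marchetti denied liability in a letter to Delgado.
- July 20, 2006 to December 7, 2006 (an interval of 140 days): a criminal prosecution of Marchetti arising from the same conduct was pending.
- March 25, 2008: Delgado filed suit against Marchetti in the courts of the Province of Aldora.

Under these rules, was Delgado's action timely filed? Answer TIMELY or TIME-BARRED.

TIMELY

The claim accrued on April 2, 2003 — the later of the August 14, 1999 act and the April 2, 2003 discovery.
4 years from April 2, 2003 is April 2, 2007.
Because the defendant's absence from the jurisdiction ran from April 9, 2005 to January 26, 2006, the deadline is extended by 292 days to January 19, 2008.
The period was tolled for 140 days by the pending criminal prosecution (July 20, 2006 to December 7, 2006), pushing the deadline to June 7, 2008.
Nothing else in the chronology tolls or restarts the period.
Filing on March 25, 2008 beat the June 7, 2008 deadline — the action is timely.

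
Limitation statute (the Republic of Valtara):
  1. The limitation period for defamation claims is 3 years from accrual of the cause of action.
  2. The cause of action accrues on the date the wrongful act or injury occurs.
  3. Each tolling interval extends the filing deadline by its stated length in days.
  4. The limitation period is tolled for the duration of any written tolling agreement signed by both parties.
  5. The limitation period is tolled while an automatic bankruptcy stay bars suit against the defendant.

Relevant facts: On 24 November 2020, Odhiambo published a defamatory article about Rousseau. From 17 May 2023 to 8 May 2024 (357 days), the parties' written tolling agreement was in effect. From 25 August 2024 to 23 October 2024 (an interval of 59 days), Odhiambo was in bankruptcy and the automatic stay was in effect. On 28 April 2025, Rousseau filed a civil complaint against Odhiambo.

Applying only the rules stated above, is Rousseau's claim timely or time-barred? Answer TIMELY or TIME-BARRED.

The limitation period began to run on 24 November 2020.
3 years from 24 November 2020 is 24 November 2023.
The period was tolled for 357 days by the written tolling agreement (17 May 2023 to 8 May 2024), pushing the deadline to 15 November 2024.
Because the automatic bankruptcy stay ran from 25 August 2024 to 23 October 2024, the deadline is extended by 59 days to 13 January 2025.
Rousseau filed on 28 April 2025, after the 13 January 2025 deadline, so the action is time-barred.

TIME-BARRED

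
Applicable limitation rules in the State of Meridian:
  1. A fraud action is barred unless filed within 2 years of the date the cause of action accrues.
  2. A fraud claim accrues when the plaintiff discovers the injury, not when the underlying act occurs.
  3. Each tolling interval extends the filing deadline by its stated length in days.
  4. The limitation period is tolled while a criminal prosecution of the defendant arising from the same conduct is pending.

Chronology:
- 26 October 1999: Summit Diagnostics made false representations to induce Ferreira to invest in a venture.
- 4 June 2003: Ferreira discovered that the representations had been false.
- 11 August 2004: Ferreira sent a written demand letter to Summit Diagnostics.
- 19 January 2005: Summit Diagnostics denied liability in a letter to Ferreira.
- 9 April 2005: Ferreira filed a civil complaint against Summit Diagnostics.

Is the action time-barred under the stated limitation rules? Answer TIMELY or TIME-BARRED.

TIMELY

Accrual is tied to discovery, so the period began on 4 June 2003 rather than on 26 October 1999 when the act occurred.
Adding the 2 years base period to 4 June 2003 gives a deadline of 4 June 2005, before any tolling.
Nothing else in the chronology tolls or restarts the period.
The 9 April 2005 filing precedes the 4 June 2005 deadline; the claim is timely.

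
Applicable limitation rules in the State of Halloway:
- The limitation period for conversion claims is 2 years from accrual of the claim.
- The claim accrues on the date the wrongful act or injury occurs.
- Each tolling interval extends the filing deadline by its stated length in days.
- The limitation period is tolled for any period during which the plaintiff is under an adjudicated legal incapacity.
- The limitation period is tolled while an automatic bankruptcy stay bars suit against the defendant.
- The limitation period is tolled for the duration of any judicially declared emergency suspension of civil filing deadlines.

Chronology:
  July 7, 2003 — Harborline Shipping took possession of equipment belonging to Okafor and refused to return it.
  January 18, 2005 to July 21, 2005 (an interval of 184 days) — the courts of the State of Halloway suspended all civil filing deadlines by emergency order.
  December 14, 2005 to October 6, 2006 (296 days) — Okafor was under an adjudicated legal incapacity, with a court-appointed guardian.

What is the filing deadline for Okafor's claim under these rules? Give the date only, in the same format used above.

October 30, 2006

The claim accrued on July 7, 2003, the date of the act.
Adding the 2 years base period to July 7, 2003 gives a deadline of July 7, 2005, before any tolling.
Because the emergency suspension of filing deadlines ran from January 18, 2005 to July 21, 2005, the deadline is extended by 184 days to January 7, 2006.
The plaintiff's legal incapacity from December 14, 2005 to October 6, 2006 tolled the period for 296 days, extending the deadline to October 30, 2006.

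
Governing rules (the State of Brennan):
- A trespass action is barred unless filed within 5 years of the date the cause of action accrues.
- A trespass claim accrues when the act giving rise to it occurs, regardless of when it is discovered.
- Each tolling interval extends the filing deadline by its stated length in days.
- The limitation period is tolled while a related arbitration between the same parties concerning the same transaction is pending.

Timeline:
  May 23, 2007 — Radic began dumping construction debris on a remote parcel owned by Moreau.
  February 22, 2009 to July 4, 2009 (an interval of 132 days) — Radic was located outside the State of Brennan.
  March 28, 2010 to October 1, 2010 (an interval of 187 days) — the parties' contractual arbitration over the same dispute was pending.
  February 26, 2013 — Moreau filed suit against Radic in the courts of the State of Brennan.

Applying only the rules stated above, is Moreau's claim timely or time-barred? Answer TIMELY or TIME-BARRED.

TIME-BARRED

The cause of action accrued on May 23, 2007, the date of the act.
Adding the 5 years base period to May 23, 2007 gives a deadline of May 23, 2012, before any tolling.
Because the pending related arbitration ran from March 28, 2010 to October 1, 2010, the deadline is extended by 187 days to November 26, 2012.
No stated provision tolls the period for the defendant's absence, so the interval from February 22, 2009 to July 4, 2009 has no effect on the deadline.
The February 26, 2013 filing falls after the November 26, 2012 deadline; the claim is time-barred.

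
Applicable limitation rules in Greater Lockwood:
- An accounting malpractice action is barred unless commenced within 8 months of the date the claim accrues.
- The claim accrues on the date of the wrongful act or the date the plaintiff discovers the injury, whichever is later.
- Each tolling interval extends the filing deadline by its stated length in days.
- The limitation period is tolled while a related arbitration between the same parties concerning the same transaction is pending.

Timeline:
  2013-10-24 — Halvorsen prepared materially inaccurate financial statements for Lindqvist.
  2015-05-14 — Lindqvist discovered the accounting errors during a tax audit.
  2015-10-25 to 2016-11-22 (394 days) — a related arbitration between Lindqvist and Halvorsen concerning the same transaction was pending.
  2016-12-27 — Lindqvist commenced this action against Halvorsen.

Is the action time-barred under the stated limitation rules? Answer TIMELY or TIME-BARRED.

TIMELY

Taking the later of the act (2013-10-24) and discovery (2015-05-14), the claim accrued on 2015-05-14.
The untolled deadline — 8 months after 2015-05-14 — is 2016-01-14.
The pending related arbitration from 2015-10-25 to 2016-11-22 tolled the period for 394 days, extending the deadline to 2017-02-11.
Filing on 2016-12-27 beat the 2017-02-11 deadline — the action is timely.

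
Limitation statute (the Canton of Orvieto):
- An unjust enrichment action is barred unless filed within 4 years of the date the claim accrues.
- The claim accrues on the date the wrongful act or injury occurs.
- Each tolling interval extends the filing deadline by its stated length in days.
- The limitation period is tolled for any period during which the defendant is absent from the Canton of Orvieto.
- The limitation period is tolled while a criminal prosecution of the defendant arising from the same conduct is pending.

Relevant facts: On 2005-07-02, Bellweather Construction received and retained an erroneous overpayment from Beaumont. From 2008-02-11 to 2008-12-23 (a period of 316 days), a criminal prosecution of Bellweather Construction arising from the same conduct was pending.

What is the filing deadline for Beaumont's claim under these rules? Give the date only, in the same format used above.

The claim accrued on 2005-07-02, when the wrongful act occurred.
The untolled deadline — 4 years after 2005-07-02 — is 2009-07-02.
The pending criminal prosecution from 2008-02-11 to 2008-12-23 tolled the period for 316 days, extending the deadline to 2010-05-14.

2010-05-14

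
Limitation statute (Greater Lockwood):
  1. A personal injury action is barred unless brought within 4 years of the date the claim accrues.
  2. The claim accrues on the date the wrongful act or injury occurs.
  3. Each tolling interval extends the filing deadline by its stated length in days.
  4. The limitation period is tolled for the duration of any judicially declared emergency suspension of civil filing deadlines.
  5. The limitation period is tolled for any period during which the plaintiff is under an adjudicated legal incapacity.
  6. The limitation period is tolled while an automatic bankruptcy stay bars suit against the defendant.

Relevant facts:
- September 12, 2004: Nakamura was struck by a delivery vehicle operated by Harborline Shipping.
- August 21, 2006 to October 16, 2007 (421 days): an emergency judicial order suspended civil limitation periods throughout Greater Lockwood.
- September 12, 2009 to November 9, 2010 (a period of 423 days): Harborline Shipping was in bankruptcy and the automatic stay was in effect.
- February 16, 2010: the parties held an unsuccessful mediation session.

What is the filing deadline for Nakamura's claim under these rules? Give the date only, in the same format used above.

The limitation period began to run on September 12, 2004.
The untolled deadline — 4 years after September 12, 2004 — is September 12, 2008.
Because the emergency suspension of filing deadlines ran from August 21, 2006 to October 16, 2007, the deadline is extended by 421 days to November 7, 2009.
Because the automatic bankruptcy stay ran from September 12, 2009 to November 9, 2010, the deadline is extended by 423 days to January 4, 2011.
The other events in the timeline have no effect on the limitation period under the stated rules.

January 4, 2011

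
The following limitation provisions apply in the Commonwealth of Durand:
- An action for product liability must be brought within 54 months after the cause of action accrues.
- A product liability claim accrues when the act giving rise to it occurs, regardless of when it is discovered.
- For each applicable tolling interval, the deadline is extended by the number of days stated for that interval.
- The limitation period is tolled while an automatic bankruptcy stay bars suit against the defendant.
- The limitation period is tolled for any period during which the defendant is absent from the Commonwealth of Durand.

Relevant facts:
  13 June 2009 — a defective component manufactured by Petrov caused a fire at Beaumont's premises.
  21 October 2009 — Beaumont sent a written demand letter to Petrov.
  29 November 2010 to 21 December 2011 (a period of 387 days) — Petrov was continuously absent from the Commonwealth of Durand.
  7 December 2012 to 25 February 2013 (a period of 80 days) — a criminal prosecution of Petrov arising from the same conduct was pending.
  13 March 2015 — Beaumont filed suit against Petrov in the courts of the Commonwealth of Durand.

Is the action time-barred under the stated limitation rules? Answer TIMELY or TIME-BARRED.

The limitation period began to run on 13 June 2009.
Adding the 54 months base period to 13 June 2009 gives a deadline of 13 December 2013, before any tolling.
Because the defendant's absence from the jurisdiction ran from 29 November 2010 to 21 December 2011, the deadline is extended by 387 days to 4 January 2015.
No stated provision tolls the period for a criminal prosecution, so the interval from 7 December 2012 to 25 February 2013 has no effect on the deadline.
The other events in the timeline have no effect on the limitation period under the stated rules.
The 13 March 2015 filing falls after the 4 January 2015 deadline; the claim is time-barred.

TIME-BARRED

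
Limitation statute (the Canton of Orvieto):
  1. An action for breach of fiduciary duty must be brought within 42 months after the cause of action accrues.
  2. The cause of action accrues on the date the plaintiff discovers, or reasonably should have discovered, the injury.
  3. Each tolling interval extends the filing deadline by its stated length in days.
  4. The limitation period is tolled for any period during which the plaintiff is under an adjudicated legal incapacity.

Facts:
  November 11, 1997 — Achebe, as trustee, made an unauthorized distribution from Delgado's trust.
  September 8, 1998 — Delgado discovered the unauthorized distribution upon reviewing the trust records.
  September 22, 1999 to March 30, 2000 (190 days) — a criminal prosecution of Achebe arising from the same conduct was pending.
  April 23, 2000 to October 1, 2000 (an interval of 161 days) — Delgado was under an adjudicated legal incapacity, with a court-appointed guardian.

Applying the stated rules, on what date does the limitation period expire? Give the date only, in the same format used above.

Accrual is tied to discovery, so the period began on September 8, 1998 rather than on November 11, 1997 when the act occurred.
42 months from September 8, 1998 is March 8, 2002.
Because the plaintiff's legal incapacity ran from April 23, 2000 to October 1, 2000, the deadline is extended by 161 days to August 16, 2002.
No stated provision tolls the period for a criminal prosecution, so the interval from September 22, 1999 to March 30, 2000 has no effect on the deadline.

August 16, 2002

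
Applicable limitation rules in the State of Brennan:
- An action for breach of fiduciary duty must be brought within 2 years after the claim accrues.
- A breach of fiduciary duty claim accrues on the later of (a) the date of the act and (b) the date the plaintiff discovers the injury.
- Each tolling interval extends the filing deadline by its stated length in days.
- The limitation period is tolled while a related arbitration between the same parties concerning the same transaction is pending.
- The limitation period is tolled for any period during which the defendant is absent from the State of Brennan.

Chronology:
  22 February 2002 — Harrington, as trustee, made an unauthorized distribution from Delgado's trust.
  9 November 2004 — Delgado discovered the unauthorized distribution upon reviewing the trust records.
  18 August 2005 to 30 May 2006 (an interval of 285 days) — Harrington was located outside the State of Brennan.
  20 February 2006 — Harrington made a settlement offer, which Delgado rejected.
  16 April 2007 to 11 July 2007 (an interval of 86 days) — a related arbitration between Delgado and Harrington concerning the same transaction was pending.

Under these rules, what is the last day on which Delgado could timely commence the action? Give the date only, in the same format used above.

Taking the later of the act (22 February 2002) and discovery (9 November 2004), the claim accrued on 9 November 2004.
The untolled deadline — 2 years after 9 November 2004 — is 9 November 2006.
The period was tolled for 285 days by the defendant's absence from the jurisdiction (18 August 2005 to 30 May 2006), pushing the deadline to 21 August 2007.
The period was tolled for 86 days by the pending related arbitration (16 April 2007 to 11 July 2007), pushing the deadline to 15 November 2007.
Nothing else in the chronology tolls or restarts the period.

15 November 2007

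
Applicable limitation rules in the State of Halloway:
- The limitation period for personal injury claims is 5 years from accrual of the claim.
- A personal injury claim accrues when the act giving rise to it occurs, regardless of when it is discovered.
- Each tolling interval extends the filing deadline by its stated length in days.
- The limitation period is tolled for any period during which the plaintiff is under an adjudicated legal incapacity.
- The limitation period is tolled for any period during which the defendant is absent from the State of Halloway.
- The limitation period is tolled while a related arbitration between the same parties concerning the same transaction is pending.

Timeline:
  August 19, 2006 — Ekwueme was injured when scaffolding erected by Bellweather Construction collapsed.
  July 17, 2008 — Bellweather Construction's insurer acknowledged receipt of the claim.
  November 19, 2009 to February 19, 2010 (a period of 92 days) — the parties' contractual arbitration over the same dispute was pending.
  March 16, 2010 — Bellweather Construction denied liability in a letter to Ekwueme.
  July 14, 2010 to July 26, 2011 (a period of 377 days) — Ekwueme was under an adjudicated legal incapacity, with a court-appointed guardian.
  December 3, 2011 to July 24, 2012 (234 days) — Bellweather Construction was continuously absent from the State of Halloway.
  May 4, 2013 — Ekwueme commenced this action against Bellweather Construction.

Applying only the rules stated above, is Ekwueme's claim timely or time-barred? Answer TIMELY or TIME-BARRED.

The limitation period began to run on August 19, 2006.
Adding the 5 years base period to August 19, 2006 gives a deadline of August 19, 2011, before any tolling.
The period was tolled for 92 days by the pending related arbitration (November 19, 2009 to February 19, 2010), pushing the deadline to November 19, 2011.
The period was tolled for 377 days by the plaintiff's legal incapacity (July 14, 2010 to July 26, 2011), pushing the deadline to November 30, 2012.
The defendant's absence from the jurisdiction from December 3, 2011 to July 24, 2012 tolled the period for 234 days, extending the deadline to July 22, 2013.
Nothing else in the chronology tolls or restarts the period.
The May 4, 2013 filing precedes the July 22, 2013 deadline; the claim is timely.

TIMELY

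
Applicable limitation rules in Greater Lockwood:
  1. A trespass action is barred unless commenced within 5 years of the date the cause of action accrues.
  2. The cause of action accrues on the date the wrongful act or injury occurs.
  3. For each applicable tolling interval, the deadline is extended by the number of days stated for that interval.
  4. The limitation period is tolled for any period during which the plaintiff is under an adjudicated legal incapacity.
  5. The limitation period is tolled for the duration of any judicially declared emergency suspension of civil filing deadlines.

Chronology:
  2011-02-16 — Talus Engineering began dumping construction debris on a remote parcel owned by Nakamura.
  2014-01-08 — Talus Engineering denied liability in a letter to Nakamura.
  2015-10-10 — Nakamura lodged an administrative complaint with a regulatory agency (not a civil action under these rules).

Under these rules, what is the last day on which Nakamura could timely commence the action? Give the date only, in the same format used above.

2016-02-16

The cause of action accrued on 2011-02-16, the date of the act.
The untolled deadline — 5 years after 2011-02-16 — is 2016-02-16.
The other events in the timeline have no effect on the limitation period under the stated rules.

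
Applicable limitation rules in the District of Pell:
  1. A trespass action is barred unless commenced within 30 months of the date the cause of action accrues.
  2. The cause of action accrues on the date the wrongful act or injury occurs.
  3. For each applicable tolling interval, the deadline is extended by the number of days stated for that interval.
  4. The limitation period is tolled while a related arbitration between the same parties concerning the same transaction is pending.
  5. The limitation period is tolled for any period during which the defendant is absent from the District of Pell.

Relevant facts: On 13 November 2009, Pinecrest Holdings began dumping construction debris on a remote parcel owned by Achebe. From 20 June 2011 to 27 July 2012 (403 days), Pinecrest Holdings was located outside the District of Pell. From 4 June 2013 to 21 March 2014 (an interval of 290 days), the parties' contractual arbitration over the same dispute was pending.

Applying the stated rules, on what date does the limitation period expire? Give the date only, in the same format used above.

The limitation period began to run on 13 November 2009.
The untolled deadline — 30 months after 13 November 2009 — is 13 May 2012.
The period was tolled for 403 days by the defendant's absence from the jurisdiction (20 June 2011 to 27 July 2012), pushing the deadline to 20 June 2013.
The pending related arbitration from 4 June 2013 to 21 March 2014 tolled the period for 290 days, extending the deadline to 6 April 2014.

6 April 2014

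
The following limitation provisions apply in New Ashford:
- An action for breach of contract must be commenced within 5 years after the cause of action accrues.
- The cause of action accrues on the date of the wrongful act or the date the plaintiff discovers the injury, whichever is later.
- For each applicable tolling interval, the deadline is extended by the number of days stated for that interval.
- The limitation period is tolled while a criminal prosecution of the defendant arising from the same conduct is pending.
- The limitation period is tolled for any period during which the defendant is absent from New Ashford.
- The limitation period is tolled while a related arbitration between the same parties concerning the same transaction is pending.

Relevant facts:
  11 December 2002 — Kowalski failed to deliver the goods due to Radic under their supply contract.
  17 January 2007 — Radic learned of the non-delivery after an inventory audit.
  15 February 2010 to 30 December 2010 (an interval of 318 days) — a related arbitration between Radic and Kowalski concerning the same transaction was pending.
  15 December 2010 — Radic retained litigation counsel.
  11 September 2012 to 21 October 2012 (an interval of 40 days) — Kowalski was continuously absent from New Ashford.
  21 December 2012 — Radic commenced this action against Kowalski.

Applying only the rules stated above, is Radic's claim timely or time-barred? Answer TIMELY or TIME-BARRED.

The claim accrued on 17 January 2007 — the later of the 11 December 2002 act and the 17 January 2007 discovery.
The untolled deadline — 5 years after 17 January 2007 — is 17 January 2012.
The pending related arbitration from 15 February 2010 to 30 December 2010 tolled the period for 318 days, extending the deadline to 30 November 2012.
Because the defendant's absence from the jurisdiction ran from 11 September 2012 to 21 October 2012, the deadline is extended by 40 days to 9 January 2013.
The other events in the timeline have no effect on the limitation period under the stated rules.
Radic filed on 21 December 2012, before the 9 January 2013 deadline, so the action is timely.

TIMELY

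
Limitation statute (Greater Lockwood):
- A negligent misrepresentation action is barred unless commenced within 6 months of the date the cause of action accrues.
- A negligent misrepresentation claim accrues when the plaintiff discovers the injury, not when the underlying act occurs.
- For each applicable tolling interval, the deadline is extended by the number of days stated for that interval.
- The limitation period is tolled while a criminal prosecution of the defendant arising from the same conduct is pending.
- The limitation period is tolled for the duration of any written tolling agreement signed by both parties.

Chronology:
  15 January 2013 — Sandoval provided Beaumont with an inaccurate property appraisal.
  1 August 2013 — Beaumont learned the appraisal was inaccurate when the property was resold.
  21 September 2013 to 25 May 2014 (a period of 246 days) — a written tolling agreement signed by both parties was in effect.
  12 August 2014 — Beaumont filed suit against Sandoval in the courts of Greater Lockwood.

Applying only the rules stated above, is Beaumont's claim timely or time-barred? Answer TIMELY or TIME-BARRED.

TIMELY

Accrual is tied to discovery, so the period began on 1 August 2013 rather than on 15 January 2013 when the act occurred.
The untolled deadline — 6 months after 1 August 2013 — is 1 February 2014.
The period was tolled for 246 days by the written tolling agreement (21 September 2013 to 25 May 2014), pushing the deadline to 5 October 2014.
The 12 August 2014 filing precedes the 5 October 2014 deadline; the claim is timely.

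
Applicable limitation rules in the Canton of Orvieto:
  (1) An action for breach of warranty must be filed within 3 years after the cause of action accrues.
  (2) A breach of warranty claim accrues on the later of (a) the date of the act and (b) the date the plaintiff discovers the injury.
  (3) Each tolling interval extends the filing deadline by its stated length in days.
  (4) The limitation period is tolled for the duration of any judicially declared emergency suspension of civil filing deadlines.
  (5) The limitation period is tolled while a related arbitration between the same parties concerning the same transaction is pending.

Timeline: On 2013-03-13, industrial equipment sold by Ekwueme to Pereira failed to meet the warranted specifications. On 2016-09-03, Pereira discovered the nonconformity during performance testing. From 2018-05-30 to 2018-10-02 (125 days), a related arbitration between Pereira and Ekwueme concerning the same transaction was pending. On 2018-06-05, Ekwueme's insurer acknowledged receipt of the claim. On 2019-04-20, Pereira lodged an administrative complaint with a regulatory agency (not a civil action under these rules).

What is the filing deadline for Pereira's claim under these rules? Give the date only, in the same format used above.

Taking the later of the act (2013-03-13) and discovery (2016-09-03), the claim accrued on 2016-09-03.
3 years from 2016-09-03 is 2019-09-03.
The period was tolled for 125 days by the pending related arbitration (2018-05-30 to 2018-10-02), pushing the deadline to 2020-01-06.
The other events in the timeline have no effect on the limitation period under the stated rules.

2020-01-06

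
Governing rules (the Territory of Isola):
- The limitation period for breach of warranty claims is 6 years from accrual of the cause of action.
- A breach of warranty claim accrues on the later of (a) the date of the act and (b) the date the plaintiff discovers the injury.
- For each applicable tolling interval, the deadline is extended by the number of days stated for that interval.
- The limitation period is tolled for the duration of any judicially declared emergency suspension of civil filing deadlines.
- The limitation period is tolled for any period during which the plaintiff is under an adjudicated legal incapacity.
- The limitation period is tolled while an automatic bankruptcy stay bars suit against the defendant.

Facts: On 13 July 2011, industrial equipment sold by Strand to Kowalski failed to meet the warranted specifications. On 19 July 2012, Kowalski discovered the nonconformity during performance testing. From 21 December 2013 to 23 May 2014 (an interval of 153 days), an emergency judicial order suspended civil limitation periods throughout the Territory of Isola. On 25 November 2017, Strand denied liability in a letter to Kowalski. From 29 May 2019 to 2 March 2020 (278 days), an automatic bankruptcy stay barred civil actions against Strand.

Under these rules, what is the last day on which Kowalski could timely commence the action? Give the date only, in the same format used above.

Because discovery on 19 July 2012 post-dates the 13 July 2011 act, accrual under the later-of rule falls on 19 July 2012.
6 years from 19 July 2012 is 19 July 2018.
Because the emergency suspension of filing deadlines ran from 21 December 2013 to 23 May 2014, the deadline is extended by 153 days to 19 December 2018.
The automatic bankruptcy stay starting 29 May 2019 came too late — the period had run on 19 December 2018 — and so does not extend the deadline.
None of the other events listed affects the running of the period under the stated rules.

19 December 2018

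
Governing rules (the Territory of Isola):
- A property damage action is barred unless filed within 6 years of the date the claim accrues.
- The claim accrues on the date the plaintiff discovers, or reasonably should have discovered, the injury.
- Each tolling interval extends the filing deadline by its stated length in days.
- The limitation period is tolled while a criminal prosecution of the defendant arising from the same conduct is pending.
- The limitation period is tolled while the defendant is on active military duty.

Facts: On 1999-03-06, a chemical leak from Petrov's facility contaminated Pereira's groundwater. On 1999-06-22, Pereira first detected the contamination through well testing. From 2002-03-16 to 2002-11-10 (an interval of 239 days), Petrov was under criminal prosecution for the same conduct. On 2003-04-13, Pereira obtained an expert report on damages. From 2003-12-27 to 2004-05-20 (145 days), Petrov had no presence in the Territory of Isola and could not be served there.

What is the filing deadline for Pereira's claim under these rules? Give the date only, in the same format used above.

2006-02-16

Accrual is tied to discovery, so the period began on 1999-06-22 rather than on 1999-03-06 when the act occurred.
Adding the 6 years base period to 1999-06-22 gives a deadline of 2005-06-22, before any tolling.
The pending criminal prosecution from 2002-03-16 to 2002-11-10 tolled the period for 239 days, extending the deadline to 2006-02-16.
The defendant's absence from the jurisdiction from 2003-12-27 to 2004-05-20 does not toll the period, because no stated rule makes the defendant's absence a tolling event.
Nothing else in the chronology tolls or restarts the period.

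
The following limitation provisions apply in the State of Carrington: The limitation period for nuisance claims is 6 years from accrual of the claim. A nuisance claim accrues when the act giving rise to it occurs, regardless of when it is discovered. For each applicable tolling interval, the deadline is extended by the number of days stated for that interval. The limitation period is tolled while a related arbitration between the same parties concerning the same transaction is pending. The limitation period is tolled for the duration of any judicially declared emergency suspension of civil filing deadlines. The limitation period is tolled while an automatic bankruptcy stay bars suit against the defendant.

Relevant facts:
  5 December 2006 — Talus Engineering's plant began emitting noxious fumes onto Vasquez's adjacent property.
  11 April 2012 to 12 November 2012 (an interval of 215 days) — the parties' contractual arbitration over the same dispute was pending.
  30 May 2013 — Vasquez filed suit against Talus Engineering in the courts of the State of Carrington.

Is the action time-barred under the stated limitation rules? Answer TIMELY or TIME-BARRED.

The claim accrued on 5 December 2006, when the wrongful act occurred.
6 years from 5 December 2006 is 5 December 2012.
Because the pending related arbitration ran from 11 April 2012 to 12 November 2012, the deadline is extended by 215 days to 8 July 2013.
Filing on 30 May 2013 beat the 8 July 2013 deadline — the action is timely.

TIMELY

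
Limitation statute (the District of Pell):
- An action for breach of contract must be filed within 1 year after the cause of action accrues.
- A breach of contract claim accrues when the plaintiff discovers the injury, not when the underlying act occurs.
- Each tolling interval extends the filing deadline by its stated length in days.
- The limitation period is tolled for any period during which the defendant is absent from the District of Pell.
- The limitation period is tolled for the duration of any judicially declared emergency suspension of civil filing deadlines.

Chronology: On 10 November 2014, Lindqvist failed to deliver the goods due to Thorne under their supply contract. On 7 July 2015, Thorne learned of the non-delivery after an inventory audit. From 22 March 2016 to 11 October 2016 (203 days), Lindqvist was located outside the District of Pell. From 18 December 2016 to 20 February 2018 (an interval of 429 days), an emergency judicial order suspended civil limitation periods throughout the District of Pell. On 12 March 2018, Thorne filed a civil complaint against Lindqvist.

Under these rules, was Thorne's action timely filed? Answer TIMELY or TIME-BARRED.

Under the discovery rule, the claim accrued on 7 July 2015, when Thorne discovered the injury — not on the 10 November 2014 date of the underlying act.
1 year from 7 July 2015 is 7 July 2016.
The period was tolled for 203 days by the defendant's absence from the jurisdiction (22 March 2016 to 11 October 2016), pushing the deadline to 26 January 2017.
Because the emergency suspension of filing deadlines ran from 18 December 2016 to 20 February 2018, the deadline is extended by 429 days to 31 March 2018.
Filing on 12 March 2018 beat the 31 March 2018 deadline — the action is timely.

TIMELY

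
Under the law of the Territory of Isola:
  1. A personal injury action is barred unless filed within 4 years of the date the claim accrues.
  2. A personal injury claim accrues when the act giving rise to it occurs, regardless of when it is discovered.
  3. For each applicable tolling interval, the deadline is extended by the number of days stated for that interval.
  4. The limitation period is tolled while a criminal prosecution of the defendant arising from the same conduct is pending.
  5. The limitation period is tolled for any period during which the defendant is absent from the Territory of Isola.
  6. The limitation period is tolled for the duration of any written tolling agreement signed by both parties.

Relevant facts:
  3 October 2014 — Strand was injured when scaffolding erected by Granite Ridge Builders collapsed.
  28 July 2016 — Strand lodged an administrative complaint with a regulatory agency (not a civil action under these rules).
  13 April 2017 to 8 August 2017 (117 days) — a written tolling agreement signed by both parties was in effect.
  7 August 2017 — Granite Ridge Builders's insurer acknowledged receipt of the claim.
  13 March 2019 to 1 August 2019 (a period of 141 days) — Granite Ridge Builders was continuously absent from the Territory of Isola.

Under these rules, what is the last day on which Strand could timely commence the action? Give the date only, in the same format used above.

The limitation period began to run on 3 October 2014.
4 years from 3 October 2014 is 3 October 2018.
Because the written tolling agreement ran from 13 April 2017 to 8 August 2017, the deadline is extended by 117 days to 28 January 2019.
The defendant's absence from the jurisdiction from 13 March 2019 to 1 August 2019 began after the period had already run on 28 January 2019, so it has no tolling effect.
None of the other events listed affects the running of the period under the stated rules.

28 January 2019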